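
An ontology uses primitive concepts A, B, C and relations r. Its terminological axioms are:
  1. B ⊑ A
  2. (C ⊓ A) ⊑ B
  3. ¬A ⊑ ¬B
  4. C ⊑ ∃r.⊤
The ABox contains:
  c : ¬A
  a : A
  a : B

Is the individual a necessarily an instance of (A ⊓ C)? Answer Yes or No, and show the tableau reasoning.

1. a : (A ⊓ C)?  L(a) = {A, B} ∪ {(¬A ⊔ ¬C)}
   open: L(a) ⊇ {A, B, ¬C} — a ∉ (A ⊓ C) possible
2. Hence a : (A ⊓ C): not entailed.

No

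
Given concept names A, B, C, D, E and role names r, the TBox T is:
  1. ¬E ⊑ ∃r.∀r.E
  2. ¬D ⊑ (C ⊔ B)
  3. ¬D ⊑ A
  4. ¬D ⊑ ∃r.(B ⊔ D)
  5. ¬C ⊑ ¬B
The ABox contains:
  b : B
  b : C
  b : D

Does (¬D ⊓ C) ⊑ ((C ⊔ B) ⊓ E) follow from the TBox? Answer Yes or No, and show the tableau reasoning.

No

1. (¬D ⊓ C) ⊑ ((C ⊔ B) ⊓ E)  ⇔  ((¬D ⊓ C) ⊓ ((¬C ⊓ ¬B) ⊔ ¬E)) unsat w.r.t. T
   apply at x₀: ¬D⊑(C ⊔ B); ¬D⊑A; ¬D⊑∃r.(B ⊔ D)
   open: L(x₀) ⊇ {A, C, ¬D, ¬E, ∃r.(B ⊔ D), …} (+ ∃-successors)
2. Hence (¬D ⊓ C) ⊑ ((C ⊔ B) ⊓ E): not entailed.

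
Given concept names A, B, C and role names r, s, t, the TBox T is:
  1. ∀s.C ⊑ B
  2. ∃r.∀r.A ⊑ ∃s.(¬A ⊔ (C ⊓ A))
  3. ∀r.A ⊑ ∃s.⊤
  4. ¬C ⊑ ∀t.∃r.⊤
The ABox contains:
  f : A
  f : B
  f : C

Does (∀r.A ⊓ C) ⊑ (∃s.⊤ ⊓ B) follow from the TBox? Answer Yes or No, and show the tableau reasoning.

1. (∀r.A ⊓ C) ⊑ (∃s.⊤ ⊓ B)  ⇔  ((∀r.A ⊓ C) ⊓ (∀s.⊥ ⊔ ¬B)) unsat w.r.t. T
   apply at x₀: ∀r.A⊑∃s.⊤
   open: L(x₀) ⊇ {C, ¬B, ∀r.A, ∀r.∃r.¬A, ∃s.¬C, …} (+ ∃-successors)
2. Hence (∀r.A ⊓ C) ⊑ (∃s.⊤ ⊓ B): not entailed.

No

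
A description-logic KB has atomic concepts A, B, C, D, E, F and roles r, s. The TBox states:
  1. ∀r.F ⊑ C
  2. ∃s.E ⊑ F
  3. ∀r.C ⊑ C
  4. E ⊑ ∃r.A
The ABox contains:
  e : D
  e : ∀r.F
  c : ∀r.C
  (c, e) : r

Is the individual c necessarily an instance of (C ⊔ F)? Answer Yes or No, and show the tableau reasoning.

1. c : (C ⊔ F)?  L(c) = {∀r.C} ∪ {(¬C ⊓ ¬F)}
   clash {F, ¬F} at c — c ∈ (C ⊔ F)
2. Hence c : (C ⊔ F): entailed.

Yes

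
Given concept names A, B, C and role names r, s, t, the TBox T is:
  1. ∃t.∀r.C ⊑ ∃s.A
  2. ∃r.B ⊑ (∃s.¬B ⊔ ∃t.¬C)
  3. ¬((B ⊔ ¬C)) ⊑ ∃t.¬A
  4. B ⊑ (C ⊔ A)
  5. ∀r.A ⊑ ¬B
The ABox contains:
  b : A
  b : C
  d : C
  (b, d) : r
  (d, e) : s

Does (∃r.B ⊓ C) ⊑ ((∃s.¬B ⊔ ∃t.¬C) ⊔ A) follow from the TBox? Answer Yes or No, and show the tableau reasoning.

1. (∃r.B ⊓ C) ⊑ ((∃s.¬B ⊔ ∃t.¬C) ⊔ A)  ⇔  ((∃r.B ⊓ C) ⊓ ((∀s.B ⊓ ∀t.C) ⊓ ¬A)) unsat w.r.t. T
   all branches close; clash {C, ¬C} at an ∃-successor
2. Hence (∃r.B ⊓ C) ⊑ ((∃s.¬B ⊔ ∃t.¬C) ⊔ A): entailed.

Yes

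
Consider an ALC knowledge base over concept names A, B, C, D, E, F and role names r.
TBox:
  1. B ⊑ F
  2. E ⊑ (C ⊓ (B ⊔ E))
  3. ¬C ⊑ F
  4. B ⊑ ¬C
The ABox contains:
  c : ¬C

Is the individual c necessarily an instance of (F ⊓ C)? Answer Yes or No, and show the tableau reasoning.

1. c : (F ⊓ C)?  L(c) = {¬C} ∪ {(¬F ⊔ ¬C)}
   apply at c: ¬C⊑F
   open: L(c) ⊇ {F, ¬C, ¬E} — c ∉ (F ⊓ C) possible
2. Hence c : (F ⊓ C): not entailed.

No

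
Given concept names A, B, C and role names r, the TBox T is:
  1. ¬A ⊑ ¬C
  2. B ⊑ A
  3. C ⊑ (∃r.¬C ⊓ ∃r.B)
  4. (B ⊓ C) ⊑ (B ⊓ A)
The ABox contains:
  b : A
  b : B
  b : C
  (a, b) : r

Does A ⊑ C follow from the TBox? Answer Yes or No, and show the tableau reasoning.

1. A ⊑ C  ⇔  (A ⊓ ¬C) unsat w.r.t. T
   open: L(x₀) ⊇ {A, ¬C}
2. Hence A ⊑ C: not entailed.

No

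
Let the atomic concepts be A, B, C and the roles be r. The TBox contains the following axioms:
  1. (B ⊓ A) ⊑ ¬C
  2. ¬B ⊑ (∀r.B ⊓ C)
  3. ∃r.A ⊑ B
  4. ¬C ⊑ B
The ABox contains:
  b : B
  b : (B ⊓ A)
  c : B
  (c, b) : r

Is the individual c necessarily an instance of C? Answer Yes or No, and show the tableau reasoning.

1. c : C?  L(c) = {B} ∪ {¬C}
   open: L(c) ⊇ {B, ¬C} — c ∉ C possible
2. Hence c : C: not entailed.

No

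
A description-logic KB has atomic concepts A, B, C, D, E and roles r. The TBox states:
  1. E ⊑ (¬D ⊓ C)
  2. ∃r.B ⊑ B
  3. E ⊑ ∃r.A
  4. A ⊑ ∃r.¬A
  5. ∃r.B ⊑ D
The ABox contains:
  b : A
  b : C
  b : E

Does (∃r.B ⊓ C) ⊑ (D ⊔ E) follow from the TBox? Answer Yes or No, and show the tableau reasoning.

Yes

1. (∃r.B ⊓ C) ⊑ (D ⊔ E)  ⇔  ((∃r.B ⊓ C) ⊓ (¬D ⊓ ¬E)) unsat w.r.t. T
   all branches close; clash {D, ¬D} at x₀
2. Hence (∃r.B ⊓ C) ⊑ (D ⊔ E): entailed.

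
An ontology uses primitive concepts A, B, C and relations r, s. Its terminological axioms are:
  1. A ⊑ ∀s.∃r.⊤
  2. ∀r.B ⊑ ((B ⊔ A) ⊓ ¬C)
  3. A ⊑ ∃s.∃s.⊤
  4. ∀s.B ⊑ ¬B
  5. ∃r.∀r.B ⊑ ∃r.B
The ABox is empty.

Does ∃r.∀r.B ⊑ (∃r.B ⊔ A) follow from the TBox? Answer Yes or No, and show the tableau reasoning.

Yes

1. ∃r.∀r.B ⊑ (∃r.B ⊔ A)  ⇔  (∃r.∀r.B ⊓ (∀r.¬B ⊓ ¬A)) unsat w.r.t. T
   all branches close; clash {A, ¬A} at x₀
2. Hence ∃r.∀r.B ⊑ (∃r.B ⊔ A): entailed.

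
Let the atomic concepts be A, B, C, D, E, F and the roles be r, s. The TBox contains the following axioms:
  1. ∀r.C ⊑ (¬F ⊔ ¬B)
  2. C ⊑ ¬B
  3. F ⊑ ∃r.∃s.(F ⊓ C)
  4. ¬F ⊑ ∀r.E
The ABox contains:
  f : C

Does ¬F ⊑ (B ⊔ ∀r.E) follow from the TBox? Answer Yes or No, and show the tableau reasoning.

Yes

1. ¬F ⊑ (B ⊔ ∀r.E)  ⇔  (¬F ⊓ (¬B ⊓ ∃r.¬E)) unsat w.r.t. T
   all branches close; clash {E, ¬E} at an ∃-successor
2. Hence ¬F ⊑ (B ⊔ ∀r.E): entailed.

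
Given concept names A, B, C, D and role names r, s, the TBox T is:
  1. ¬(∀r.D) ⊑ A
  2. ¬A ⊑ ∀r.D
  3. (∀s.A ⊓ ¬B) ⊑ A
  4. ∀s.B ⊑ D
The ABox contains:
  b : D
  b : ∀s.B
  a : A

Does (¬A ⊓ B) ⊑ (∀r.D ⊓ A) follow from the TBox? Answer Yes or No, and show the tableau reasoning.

1. (¬A ⊓ B) ⊑ (∀r.D ⊓ A)  ⇔  ((¬A ⊓ B) ⊓ (∃r.¬D ⊔ ¬A)) unsat w.r.t. T
   apply at x₀: ¬A⊑∀r.D
   open: L(x₀) ⊇ {B, ¬A, ∀r.D, ∃s.¬B} (+ ∃-successors)
2. Hence (¬A ⊓ B) ⊑ (∀r.D ⊓ A): not entailed.

No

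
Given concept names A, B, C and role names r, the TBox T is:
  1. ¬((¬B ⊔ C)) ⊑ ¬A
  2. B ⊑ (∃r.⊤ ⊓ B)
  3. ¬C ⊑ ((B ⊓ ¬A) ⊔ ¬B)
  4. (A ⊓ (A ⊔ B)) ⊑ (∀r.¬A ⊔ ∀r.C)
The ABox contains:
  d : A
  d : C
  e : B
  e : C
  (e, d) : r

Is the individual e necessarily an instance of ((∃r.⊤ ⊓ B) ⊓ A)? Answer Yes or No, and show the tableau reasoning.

No

1. e : ((∃r.⊤ ⊓ B) ⊓ A)?  L(e) = {B, C} ∪ {((∀r.⊥ ⊔ ¬B) ⊔ ¬A)}
   apply at e: B⊑(∃r.⊤ ⊓ B)
   open: L(e) ⊇ {B, C, ¬A, ∃r.⊤} (+ ∃-successors) — e ∉ ((∃r.⊤ ⊓ B) ⊓ A) possible
2. Hence e : ((∃r.⊤ ⊓ B) ⊓ A): not entailed.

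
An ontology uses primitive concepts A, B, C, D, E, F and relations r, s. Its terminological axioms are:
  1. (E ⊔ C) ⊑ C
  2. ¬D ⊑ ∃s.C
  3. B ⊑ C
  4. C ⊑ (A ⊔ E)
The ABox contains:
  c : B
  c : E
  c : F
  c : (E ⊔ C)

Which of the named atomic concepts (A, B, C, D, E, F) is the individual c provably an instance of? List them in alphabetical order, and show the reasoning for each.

{B, C, E, F}

1. c : A?  L(c) = {B, E, F, (E ⊔ C)} ∪ {¬A}
   apply at c: (E ⊔ C)⊑C; B⊑C
   open: L(c) ⊇ {B, C, D, E, F, …} — c ∉ A possible
2. c : B?  L(c) = {B, E, F, (E ⊔ C)} ∪ {¬B}
   clash {B, ¬B} at c — c ∈ B
3. c : C?  L(c) = {B, E, F, (E ⊔ C)} ∪ {¬C}
   clash {C, ¬C} at c — c ∈ C
4. c : D?  L(c) = {B, E, F, (E ⊔ C)} ∪ {¬D}
   apply at c: (E ⊔ C)⊑C; ¬D⊑∃s.C; B⊑C
   open: L(c) ⊇ {B, C, E, F, ¬D, …} (+ ∃-successors) — c ∉ D possible
5. c : E?  L(c) = {B, E, F, (E ⊔ C)} ∪ {¬E}
   clash {E, ¬E} at c — c ∈ E
6. c : F?  L(c) = {B, E, F, (E ⊔ C)} ∪ {¬F}
   clash {F, ¬F} at c — c ∈ F
7. Entailed for c: {B, C, E, F}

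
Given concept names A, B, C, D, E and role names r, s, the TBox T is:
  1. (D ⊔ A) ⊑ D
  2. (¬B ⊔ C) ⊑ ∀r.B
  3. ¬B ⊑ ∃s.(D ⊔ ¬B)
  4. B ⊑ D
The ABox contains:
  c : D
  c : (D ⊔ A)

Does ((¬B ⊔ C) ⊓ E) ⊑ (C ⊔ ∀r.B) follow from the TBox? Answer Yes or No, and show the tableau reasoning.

Yes

1. ((¬B ⊔ C) ⊓ E) ⊑ (C ⊔ ∀r.B)  ⇔  (((¬B ⊔ C) ⊓ E) ⊓ (¬C ⊓ ∃r.¬B)) unsat w.r.t. T
   all branches close; clash {C, ¬C} at x₀
2. Hence ((¬B ⊔ C) ⊓ E) ⊑ (C ⊔ ∀r.B): entailed.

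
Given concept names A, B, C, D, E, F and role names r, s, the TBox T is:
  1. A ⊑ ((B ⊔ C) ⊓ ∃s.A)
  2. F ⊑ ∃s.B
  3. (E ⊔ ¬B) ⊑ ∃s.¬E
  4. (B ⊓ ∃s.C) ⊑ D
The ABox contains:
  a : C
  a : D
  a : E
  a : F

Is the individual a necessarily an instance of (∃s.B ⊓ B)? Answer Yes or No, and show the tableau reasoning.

No

1. a : (∃s.B ⊓ B)?  L(a) = {C, D, E, F} ∪ {(∀s.¬B ⊔ ¬B)}
   apply at a: F⊑∃s.B
   open: L(a) ⊇ {C, D, E, F, ¬A, …} (+ ∃-successors) — a ∉ (∃s.B ⊓ B) possible
2. Hence a : (∃s.B ⊓ B): not entailed.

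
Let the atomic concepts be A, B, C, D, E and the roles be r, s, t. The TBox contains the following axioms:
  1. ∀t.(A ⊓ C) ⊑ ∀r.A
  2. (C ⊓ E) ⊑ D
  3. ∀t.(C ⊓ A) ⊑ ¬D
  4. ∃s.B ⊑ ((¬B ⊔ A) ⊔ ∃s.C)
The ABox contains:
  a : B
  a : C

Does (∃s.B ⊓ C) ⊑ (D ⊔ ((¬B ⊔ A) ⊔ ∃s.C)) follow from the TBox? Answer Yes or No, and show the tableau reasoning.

1. (∃s.B ⊓ C) ⊑ (D ⊔ ((¬B ⊔ A) ⊔ ∃s.C))  ⇔  ((∃s.B ⊓ C) ⊓ (¬D ⊓ ((B ⊓ ¬A) ⊓ ∀s.¬C))) unsat w.r.t. T
   all branches close; clash {D, ¬D} at x₀
2. Hence (∃s.B ⊓ C) ⊑ (D ⊔ ((¬B ⊔ A) ⊔ ∃s.C)): entailed.

Yes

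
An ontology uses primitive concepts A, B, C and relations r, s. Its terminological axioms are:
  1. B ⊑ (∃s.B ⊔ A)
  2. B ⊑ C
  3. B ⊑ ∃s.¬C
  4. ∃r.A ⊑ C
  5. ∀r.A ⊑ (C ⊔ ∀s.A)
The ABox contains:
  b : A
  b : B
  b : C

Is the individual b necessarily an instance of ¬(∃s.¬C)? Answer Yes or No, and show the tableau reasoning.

No

1. b : ¬(∃s.¬C)?  L(b) = {A, B, C} ∪ {∃s.¬C}
   apply at b: B⊑(∃s.B ⊔ A)
   open: L(b) ⊇ {A, B, C, ∃r.¬A, ∃s.¬C} (+ ∃-successors) — b ∉ ¬(∃s.¬C) possible
2. Hence b : ¬(∃s.¬C): not entailed.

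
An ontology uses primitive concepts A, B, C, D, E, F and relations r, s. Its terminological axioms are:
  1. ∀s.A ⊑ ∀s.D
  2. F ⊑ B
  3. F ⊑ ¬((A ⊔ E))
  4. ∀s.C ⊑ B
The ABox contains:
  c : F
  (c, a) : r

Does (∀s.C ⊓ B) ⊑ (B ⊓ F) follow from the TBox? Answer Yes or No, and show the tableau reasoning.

No

1. (∀s.C ⊓ B) ⊑ (B ⊓ F)  ⇔  ((∀s.C ⊓ B) ⊓ (¬B ⊔ ¬F)) unsat w.r.t. T
   open: L(x₀) ⊇ {B, ¬F, ∀s.C, ∃s.¬A} (+ ∃-successors)
2. Hence (∀s.C ⊓ B) ⊑ (B ⊓ F): not entailed.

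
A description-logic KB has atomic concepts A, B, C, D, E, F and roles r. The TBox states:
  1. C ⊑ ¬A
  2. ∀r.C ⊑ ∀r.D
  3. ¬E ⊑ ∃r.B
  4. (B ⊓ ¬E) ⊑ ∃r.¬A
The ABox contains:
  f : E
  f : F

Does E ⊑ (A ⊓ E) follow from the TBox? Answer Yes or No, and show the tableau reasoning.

1. E ⊑ (A ⊓ E)  ⇔  (E ⊓ (¬A ⊔ ¬E)) unsat w.r.t. T
   open: L(x₀) ⊇ {E, ¬A, ∃r.¬C} (+ ∃-successors)
2. Hence E ⊑ (A ⊓ E): not entailed.

No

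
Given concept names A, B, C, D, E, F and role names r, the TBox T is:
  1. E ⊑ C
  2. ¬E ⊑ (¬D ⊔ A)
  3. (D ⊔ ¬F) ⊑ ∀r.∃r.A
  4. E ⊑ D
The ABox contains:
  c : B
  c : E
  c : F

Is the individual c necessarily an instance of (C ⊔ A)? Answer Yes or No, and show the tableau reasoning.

1. c : (C ⊔ A)?  L(c) = {B, E, F} ∪ {(¬C ⊓ ¬A)}
   clash {C, ¬C} at c — c ∈ (C ⊔ A)
2. Hence c : (C ⊔ A): entailed.

Yes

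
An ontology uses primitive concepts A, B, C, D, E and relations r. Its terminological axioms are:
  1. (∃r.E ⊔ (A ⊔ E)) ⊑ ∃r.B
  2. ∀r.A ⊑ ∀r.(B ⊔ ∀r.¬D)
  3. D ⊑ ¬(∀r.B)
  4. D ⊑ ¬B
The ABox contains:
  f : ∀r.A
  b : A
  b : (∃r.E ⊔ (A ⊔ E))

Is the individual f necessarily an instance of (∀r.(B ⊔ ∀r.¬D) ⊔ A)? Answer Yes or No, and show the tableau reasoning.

Yes

1. f : (∀r.(B ⊔ ∀r.¬D) ⊔ A)?  L(f) = {∀r.A} ∪ {(∃r.(¬B ⊓ ∃r.D) ⊓ ¬A)}
   clash {D, ¬D} at an ∃-successor — f ∈ (∀r.(B ⊔ ∀r.¬D) ⊔ A)
2. Hence f : (∀r.(B ⊔ ∀r.¬D) ⊔ A): entailed.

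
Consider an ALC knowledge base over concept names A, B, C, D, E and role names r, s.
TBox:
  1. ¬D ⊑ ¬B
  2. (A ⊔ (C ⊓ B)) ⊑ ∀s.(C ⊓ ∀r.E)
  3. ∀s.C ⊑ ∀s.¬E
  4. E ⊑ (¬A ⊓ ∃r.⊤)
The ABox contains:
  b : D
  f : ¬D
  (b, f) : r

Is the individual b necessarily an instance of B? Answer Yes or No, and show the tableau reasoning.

No

1. b : B?  L(b) = {D} ∪ {¬B}
   open: L(b) ⊇ {D, ¬A, ¬B, ¬E, ∃s.¬C} (+ ∃-successors) — b ∉ B possible
2. Hence b : B: not entailed.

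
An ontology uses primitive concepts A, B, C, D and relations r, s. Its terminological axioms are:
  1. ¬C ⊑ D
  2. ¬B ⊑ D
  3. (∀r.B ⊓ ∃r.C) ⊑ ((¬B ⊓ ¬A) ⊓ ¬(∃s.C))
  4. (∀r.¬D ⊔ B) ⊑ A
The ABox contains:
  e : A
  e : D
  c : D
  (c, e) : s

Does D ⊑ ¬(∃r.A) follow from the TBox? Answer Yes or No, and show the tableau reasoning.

1. D ⊑ ¬(∃r.A)  ⇔  (D ⊓ ∃r.A) unsat w.r.t. T
   open: L(x₀) ⊇ {D, ¬B, ∃r.A, ∃r.D, ∃r.¬B} (+ ∃-successors)
2. Hence D ⊑ ¬(∃r.A): not entailed.

No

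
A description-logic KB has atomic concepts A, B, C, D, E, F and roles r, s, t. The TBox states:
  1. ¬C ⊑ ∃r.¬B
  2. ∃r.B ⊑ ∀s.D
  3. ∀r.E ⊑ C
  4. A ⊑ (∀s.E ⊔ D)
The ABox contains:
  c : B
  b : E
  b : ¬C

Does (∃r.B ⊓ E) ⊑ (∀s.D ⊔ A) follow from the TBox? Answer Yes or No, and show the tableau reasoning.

Yes

1. (∃r.B ⊓ E) ⊑ (∀s.D ⊔ A)  ⇔  ((∃r.B ⊓ E) ⊓ (∃s.¬D ⊓ ¬A)) unsat w.r.t. T
   all branches close; clash {D, ¬D} at an ∃-successor
2. Hence (∃r.B ⊓ E) ⊑ (∀s.D ⊔ A): entailed.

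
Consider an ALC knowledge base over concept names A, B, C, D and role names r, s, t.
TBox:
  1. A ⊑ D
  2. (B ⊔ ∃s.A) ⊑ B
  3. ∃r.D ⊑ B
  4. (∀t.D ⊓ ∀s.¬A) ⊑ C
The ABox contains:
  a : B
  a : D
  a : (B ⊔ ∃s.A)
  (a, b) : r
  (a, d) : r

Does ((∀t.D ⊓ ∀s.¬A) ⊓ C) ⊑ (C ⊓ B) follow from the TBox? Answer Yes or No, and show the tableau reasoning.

No

1. ((∀t.D ⊓ ∀s.¬A) ⊓ C) ⊑ (C ⊓ B)  ⇔  (((∀t.D ⊓ ∀s.¬A) ⊓ C) ⊓ (¬C ⊔ ¬B)) unsat w.r.t. T
   open: L(x₀) ⊇ {C, ¬A, ¬B, ∀r.¬D, ∀s.¬A, …}
2. Hence ((∀t.D ⊓ ∀s.¬A) ⊓ C) ⊑ (C ⊓ B): not entailed.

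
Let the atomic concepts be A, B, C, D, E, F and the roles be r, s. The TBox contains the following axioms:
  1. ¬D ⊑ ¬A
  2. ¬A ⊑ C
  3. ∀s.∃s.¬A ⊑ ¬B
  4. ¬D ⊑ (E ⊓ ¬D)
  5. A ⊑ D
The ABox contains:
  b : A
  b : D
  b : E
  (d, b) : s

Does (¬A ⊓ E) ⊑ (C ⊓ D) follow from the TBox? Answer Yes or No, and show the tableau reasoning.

1. (¬A ⊓ E) ⊑ (C ⊓ D)  ⇔  ((¬A ⊓ E) ⊓ (¬C ⊔ ¬D)) unsat w.r.t. T
   apply at x₀: ¬A⊑C
   open: L(x₀) ⊇ {C, E, ¬A, ¬D, ∃s.∀s.A} (+ ∃-successors)
2. Hence (¬A ⊓ E) ⊑ (C ⊓ D): not entailed.

No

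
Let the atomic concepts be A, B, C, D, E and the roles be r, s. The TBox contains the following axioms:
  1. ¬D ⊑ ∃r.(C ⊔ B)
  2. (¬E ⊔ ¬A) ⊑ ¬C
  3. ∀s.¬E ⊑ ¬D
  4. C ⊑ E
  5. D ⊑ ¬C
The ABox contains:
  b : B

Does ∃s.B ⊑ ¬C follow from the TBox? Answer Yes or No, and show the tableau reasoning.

No

1. ∃s.B ⊑ ¬C  ⇔  (∃s.B ⊓ C) unsat w.r.t. T
   apply at x₀: C⊑E
   open: L(x₀) ⊇ {A, C, E, ¬D, ∃r.(C ⊔ B), …} (+ ∃-successors)
2. Hence ∃s.B ⊑ ¬C: not entailed.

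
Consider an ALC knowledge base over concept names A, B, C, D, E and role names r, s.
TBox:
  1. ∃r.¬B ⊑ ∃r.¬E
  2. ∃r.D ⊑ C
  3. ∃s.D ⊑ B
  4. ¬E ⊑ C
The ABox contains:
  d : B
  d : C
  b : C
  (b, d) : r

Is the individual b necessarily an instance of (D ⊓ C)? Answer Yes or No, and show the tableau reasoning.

No

1. b : (D ⊓ C)?  L(b) = {C} ∪ {(¬D ⊔ ¬C)}
   open: L(b) ⊇ {C, ¬D, ∀r.B, ∀s.¬D} — b ∉ (D ⊓ C) possible
2. Hence b : (D ⊓ C): not entailed.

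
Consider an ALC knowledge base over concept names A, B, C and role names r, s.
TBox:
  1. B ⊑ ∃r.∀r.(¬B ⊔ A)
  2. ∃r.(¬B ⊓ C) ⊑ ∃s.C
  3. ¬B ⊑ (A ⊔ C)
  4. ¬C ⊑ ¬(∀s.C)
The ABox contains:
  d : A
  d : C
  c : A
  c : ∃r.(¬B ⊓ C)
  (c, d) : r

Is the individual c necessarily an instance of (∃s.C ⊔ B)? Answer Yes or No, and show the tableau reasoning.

1. c : (∃s.C ⊔ B)?  L(c) = {A, ∃r.(¬B ⊓ C)} ∪ {(∀s.¬C ⊓ ¬B)}
   clash {C, ¬C} at an ∃-successor — c ∈ (∃s.C ⊔ B)
2. Hence c : (∃s.C ⊔ B): entailed.

Yes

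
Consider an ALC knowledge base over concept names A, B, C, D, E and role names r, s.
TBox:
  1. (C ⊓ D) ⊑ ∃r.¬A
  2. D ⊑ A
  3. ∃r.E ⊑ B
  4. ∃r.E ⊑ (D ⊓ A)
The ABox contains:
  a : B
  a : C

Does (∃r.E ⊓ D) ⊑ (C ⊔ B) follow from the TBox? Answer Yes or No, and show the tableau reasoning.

1. (∃r.E ⊓ D) ⊑ (C ⊔ B)  ⇔  ((∃r.E ⊓ D) ⊓ (¬C ⊓ ¬B)) unsat w.r.t. T
   all branches close; clash {B, ¬B} at x₀
2. Hence (∃r.E ⊓ D) ⊑ (C ⊔ B): entailed.

Yes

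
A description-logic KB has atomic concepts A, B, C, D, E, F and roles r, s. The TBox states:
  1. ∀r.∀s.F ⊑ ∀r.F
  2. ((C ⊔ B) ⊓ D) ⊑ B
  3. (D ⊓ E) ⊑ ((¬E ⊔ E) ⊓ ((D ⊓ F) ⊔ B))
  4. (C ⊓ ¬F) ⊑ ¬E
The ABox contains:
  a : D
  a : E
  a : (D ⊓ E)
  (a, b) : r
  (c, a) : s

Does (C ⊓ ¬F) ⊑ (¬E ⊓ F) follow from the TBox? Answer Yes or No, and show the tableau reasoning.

No

1. (C ⊓ ¬F) ⊑ (¬E ⊓ F)  ⇔  ((C ⊓ ¬F) ⊓ (E ⊔ ¬F)) unsat w.r.t. T
   apply at x₀: (C ⊓ ¬F)⊑¬E
   open: L(x₀) ⊇ {C, ¬D, ¬E, ¬F, ∃r.∃s.¬F} (+ ∃-successors)
2. Hence (C ⊓ ¬F) ⊑ (¬E ⊓ F): not entailed.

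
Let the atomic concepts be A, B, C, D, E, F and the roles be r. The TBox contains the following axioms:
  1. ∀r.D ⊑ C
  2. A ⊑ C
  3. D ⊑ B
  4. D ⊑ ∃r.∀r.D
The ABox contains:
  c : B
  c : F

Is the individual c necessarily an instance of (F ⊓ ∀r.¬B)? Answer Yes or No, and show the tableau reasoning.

No

1. c : (F ⊓ ∀r.¬B)?  L(c) = {B, F} ∪ {(¬F ⊔ ∃r.B)}
   open: L(c) ⊇ {B, F, ¬A, ¬D, ∃r.B, …} (+ ∃-successors) — c ∉ (F ⊓ ∀r.¬B) possible
2. Hence c : (F ⊓ ∀r.¬B): not entailed.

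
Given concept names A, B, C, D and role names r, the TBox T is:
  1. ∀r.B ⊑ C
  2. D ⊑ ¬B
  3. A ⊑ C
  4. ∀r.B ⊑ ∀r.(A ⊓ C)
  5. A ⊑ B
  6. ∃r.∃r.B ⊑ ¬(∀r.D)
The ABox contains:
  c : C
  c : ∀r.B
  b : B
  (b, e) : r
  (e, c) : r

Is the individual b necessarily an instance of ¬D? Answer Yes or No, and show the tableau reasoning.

Yes

1. b : ¬D?  L(b) = {B} ∪ {D}
   clash {B, ¬B} at b — b ∈ ¬D
2. Hence b : ¬D: entailed.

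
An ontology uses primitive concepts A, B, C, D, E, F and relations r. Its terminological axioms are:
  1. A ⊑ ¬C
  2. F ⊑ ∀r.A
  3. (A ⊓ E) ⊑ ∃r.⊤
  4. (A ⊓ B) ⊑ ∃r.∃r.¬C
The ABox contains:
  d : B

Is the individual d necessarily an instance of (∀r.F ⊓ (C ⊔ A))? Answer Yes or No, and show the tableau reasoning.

1. d : (∀r.F ⊓ (C ⊔ A))?  L(d) = {B} ∪ {(∃r.¬F ⊔ (¬C ⊓ ¬A))}
   open: L(d) ⊇ {B, ¬A, ¬F, ∃r.¬F} (+ ∃-successors) — d ∉ (∀r.F ⊓ (C ⊔ A)) possible
2. Hence d : (∀r.F ⊓ (C ⊔ A)): not entailed.

No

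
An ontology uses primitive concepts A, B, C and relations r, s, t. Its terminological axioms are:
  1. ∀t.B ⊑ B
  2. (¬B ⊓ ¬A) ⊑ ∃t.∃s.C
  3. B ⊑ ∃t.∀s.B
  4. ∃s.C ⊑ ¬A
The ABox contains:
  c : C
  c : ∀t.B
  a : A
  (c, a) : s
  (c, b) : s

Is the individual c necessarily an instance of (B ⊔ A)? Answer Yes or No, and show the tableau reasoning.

1. c : (B ⊔ A)?  L(c) = {C, ∀t.B} ∪ {(¬B ⊓ ¬A)}
   clash {B, ¬B} at c — c ∈ (B ⊔ A)
2. Hence c : (B ⊔ A): entailed.

Yes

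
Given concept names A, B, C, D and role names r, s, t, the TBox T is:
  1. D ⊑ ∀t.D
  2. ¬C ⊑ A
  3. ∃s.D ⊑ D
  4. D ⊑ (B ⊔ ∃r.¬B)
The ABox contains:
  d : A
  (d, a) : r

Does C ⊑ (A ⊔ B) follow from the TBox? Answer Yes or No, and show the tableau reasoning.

No

1. C ⊑ (A ⊔ B)  ⇔  (C ⊓ (¬A ⊓ ¬B)) unsat w.r.t. T
   open: L(x₀) ⊇ {C, ¬A, ¬B, ¬D, ∀s.¬D}
2. Hence C ⊑ (A ⊔ B): not entailed.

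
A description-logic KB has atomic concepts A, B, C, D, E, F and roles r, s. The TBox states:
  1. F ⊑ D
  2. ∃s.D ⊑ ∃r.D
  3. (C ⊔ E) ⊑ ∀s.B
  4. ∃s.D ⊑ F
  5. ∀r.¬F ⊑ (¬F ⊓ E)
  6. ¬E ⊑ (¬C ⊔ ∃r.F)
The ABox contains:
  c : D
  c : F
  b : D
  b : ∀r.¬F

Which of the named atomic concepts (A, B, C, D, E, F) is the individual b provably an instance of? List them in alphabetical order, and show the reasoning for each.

1. b : A?  L(b) = {D, ∀r.¬F} ∪ {¬A}
   apply at b: ∀r.¬F⊑(¬F ⊓ E)
   open: L(b) ⊇ {D, E, ¬A, ¬F, ∀r.¬F, …} — b ∉ A possible
2. b : B?  L(b) = {D, ∀r.¬F} ∪ {¬B}
   apply at b: ∀r.¬F⊑(¬F ⊓ E)
   open: L(b) ⊇ {D, E, ¬B, ¬F, ∀r.¬F, …} — b ∉ B possible
3. b : C?  L(b) = {D, ∀r.¬F} ∪ {¬C}
   apply at b: ∀r.¬F⊑(¬F ⊓ E)
   open: L(b) ⊇ {D, E, ¬C, ¬F, ∀r.¬F, …} — b ∉ C possible
4. b : D?  L(b) = {D, ∀r.¬F} ∪ {¬D}
   clash {D, ¬D} at b — b ∈ D
5. b : E?  L(b) = {D, ∀r.¬F} ∪ {¬E}
   clash {F, ¬F} at an ∃-successor — b ∈ E
6. b : F?  L(b) = {D, ∀r.¬F} ∪ {¬F}
   apply at b: ∀r.¬F⊑(¬F ⊓ E)
   open: L(b) ⊇ {D, E, ¬F, ∀r.¬F, ∀s.B, …} — b ∉ F possible
7. Entailed for b: {D, E}

{D, E}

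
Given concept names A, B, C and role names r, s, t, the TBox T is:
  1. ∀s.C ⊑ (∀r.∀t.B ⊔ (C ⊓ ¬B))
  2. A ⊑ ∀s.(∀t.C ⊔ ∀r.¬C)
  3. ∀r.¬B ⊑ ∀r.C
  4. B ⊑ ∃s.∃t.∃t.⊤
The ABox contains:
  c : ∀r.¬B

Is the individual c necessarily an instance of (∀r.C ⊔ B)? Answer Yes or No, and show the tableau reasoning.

1. c : (∀r.C ⊔ B)?  L(c) = {∀r.¬B} ∪ {(∃r.¬C ⊓ ¬B)}
   clash {C, ¬C} at an ∃-successor — c ∈ (∀r.C ⊔ B)
2. Hence c : (∀r.C ⊔ B): entailed.

Yes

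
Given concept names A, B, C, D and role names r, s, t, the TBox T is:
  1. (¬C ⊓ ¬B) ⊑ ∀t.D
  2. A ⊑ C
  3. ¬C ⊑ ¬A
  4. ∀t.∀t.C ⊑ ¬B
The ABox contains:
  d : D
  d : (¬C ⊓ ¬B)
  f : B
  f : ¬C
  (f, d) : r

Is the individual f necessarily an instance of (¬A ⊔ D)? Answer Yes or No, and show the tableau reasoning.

1. f : (¬A ⊔ D)?  L(f) = {B, ¬C} ∪ {(A ⊓ ¬D)}
   clash {A, ¬A} at f — f ∈ (¬A ⊔ D)
2. Hence f : (¬A ⊔ D): entailed.

Yes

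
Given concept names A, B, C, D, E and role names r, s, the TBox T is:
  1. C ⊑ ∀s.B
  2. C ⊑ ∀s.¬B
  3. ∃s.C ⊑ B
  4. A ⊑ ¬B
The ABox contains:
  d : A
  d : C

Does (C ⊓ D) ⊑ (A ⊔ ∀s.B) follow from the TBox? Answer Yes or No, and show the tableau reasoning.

Yes

1. (C ⊓ D) ⊑ (A ⊔ ∀s.B)  ⇔  ((C ⊓ D) ⊓ (¬A ⊓ ∃s.¬B)) unsat w.r.t. T
   all branches close; clash {B, ¬B} at an ∃-successor
2. Hence (C ⊓ D) ⊑ (A ⊔ ∀s.B): entailed.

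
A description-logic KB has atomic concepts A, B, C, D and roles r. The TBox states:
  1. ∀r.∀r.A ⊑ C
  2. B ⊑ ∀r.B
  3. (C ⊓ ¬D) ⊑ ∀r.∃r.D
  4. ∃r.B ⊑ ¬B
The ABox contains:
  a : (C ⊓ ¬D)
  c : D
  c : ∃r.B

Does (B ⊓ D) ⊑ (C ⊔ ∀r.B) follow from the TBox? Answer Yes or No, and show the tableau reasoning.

1. (B ⊓ D) ⊑ (C ⊔ ∀r.B)  ⇔  ((B ⊓ D) ⊓ (¬C ⊓ ∃r.¬B)) unsat w.r.t. T
   all branches close; clash {B, ¬B} at x₀
2. Hence (B ⊓ D) ⊑ (C ⊔ ∀r.B): entailed.

Yes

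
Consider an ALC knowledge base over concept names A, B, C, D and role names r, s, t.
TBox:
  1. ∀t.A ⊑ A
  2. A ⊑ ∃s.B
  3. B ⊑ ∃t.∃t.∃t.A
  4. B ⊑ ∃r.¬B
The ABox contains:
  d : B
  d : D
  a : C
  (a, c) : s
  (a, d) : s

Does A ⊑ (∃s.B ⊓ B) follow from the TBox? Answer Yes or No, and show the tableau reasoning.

No

1. A ⊑ (∃s.B ⊓ B)  ⇔  (A ⊓ (∀s.¬B ⊔ ¬B)) unsat w.r.t. T
   apply at x₀: A⊑∃s.B
   open: L(x₀) ⊇ {A, ¬B, ∃s.B} (+ ∃-successors)
2. Hence A ⊑ (∃s.B ⊓ B): not entailed.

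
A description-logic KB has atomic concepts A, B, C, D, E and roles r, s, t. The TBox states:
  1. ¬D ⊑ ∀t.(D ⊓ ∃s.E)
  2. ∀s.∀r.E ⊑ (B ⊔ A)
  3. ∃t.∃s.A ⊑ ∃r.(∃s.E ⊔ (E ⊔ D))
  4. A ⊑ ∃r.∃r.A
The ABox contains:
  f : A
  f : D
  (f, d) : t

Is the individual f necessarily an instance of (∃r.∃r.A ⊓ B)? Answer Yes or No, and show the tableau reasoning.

1. f : (∃r.∃r.A ⊓ B)?  L(f) = {A, D} ∪ {(∀r.∀r.¬A ⊔ ¬B)}
   apply at f: A⊑∃r.∃r.A
   open: L(f) ⊇ {A, D, ¬B, ∀t.∀s.¬A, ∃r.∃r.A, …} (+ ∃-successors) — f ∉ (∃r.∃r.A ⊓ B) possible
2. Hence f : (∃r.∃r.A ⊓ B): not entailed.

No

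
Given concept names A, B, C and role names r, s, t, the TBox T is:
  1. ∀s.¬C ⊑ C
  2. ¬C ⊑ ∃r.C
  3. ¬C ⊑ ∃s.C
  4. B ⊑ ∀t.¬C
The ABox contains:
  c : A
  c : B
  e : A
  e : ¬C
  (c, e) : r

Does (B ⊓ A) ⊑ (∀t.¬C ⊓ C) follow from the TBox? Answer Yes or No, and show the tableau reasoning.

No

1. (B ⊓ A) ⊑ (∀t.¬C ⊓ C)  ⇔  ((B ⊓ A) ⊓ (∃t.C ⊔ ¬C)) unsat w.r.t. T
   apply at x₀: B⊑∀t.¬C
   open: L(x₀) ⊇ {A, B, ¬C, ∀t.¬C, ∃r.C, …} (+ ∃-successors)
2. Hence (B ⊓ A) ⊑ (∀t.¬C ⊓ C): not entailed.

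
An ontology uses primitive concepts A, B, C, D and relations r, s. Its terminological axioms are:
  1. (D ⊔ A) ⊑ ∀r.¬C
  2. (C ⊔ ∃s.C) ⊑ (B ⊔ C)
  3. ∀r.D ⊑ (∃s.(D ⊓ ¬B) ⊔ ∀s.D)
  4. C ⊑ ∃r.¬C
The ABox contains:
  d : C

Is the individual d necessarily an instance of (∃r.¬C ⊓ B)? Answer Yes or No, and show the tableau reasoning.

1. d : (∃r.¬C ⊓ B)?  L(d) = {C} ∪ {(∀r.C ⊔ ¬B)}
   apply at d: C⊑∃r.¬C
   open: L(d) ⊇ {C, ¬A, ¬B, ¬D, ∃r.¬C, …} (+ ∃-successors) — d ∉ (∃r.¬C ⊓ B) possible
2. Hence d : (∃r.¬C ⊓ B): not entailed.

No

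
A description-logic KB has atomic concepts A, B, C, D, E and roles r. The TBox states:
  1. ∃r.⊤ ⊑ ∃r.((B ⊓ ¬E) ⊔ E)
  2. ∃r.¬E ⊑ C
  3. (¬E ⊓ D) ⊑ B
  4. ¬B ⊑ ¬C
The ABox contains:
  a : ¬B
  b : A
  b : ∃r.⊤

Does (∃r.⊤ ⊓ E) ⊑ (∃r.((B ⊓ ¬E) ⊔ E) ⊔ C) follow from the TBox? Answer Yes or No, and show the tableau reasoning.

Yes

1. (∃r.⊤ ⊓ E) ⊑ (∃r.((B ⊓ ¬E) ⊔ E) ⊔ C)  ⇔  ((∃r.⊤ ⊓ E) ⊓ (∀r.((¬B ⊔ E) ⊓ ¬E) ⊓ ¬C)) unsat w.r.t. T
   all branches close; clash {C, ¬C} at x₀
2. Hence (∃r.⊤ ⊓ E) ⊑ (∃r.((B ⊓ ¬E) ⊔ E) ⊔ C): entailed.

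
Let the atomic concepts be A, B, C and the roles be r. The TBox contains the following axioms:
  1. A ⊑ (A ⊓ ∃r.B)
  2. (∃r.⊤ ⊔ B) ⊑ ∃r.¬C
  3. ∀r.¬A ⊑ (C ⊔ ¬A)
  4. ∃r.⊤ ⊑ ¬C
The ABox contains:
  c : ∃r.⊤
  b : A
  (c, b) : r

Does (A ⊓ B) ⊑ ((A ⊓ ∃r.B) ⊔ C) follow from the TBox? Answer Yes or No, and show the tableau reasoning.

1. (A ⊓ B) ⊑ ((A ⊓ ∃r.B) ⊔ C)  ⇔  ((A ⊓ B) ⊓ ((¬A ⊔ ∀r.¬B) ⊓ ¬C)) unsat w.r.t. T
   all branches close; clash {A, ¬A} at x₀
2. Hence (A ⊓ B) ⊑ ((A ⊓ ∃r.B) ⊔ C): entailed.

Yes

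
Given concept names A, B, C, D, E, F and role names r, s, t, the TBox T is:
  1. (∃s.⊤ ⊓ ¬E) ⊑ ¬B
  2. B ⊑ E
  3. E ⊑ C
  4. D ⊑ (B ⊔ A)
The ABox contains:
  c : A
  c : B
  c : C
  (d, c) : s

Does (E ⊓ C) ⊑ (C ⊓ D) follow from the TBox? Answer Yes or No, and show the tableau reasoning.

1. (E ⊓ C) ⊑ (C ⊓ D)  ⇔  ((E ⊓ C) ⊓ (¬C ⊔ ¬D)) unsat w.r.t. T
   open: L(x₀) ⊇ {C, E, ¬D}
2. Hence (E ⊓ C) ⊑ (C ⊓ D): not entailed.

No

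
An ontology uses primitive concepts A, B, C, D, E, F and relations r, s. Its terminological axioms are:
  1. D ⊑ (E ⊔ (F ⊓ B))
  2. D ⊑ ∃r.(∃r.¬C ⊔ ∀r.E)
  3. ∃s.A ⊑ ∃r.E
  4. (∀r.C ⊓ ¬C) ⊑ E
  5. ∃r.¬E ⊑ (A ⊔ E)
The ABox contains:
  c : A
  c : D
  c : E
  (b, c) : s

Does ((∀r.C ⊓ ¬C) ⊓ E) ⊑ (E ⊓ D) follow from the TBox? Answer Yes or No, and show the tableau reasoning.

1. ((∀r.C ⊓ ¬C) ⊓ E) ⊑ (E ⊓ D)  ⇔  (((∀r.C ⊓ ¬C) ⊓ E) ⊓ (¬E ⊔ ¬D)) unsat w.r.t. T
   open: L(x₀) ⊇ {E, ¬C, ¬D, ∀r.C, ∀r.E, …}
2. Hence ((∀r.C ⊓ ¬C) ⊓ E) ⊑ (E ⊓ D): not entailed.

No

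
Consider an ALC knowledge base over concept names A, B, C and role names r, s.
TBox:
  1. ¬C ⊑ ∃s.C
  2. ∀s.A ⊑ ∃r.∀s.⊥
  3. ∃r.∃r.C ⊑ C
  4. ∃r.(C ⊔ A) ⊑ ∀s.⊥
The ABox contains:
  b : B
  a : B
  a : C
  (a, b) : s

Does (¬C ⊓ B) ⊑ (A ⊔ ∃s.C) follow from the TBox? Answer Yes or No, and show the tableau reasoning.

1. (¬C ⊓ B) ⊑ (A ⊔ ∃s.C)  ⇔  ((¬C ⊓ B) ⊓ (¬A ⊓ ∀s.¬C)) unsat w.r.t. T
   all branches close; clash {C, ¬C} at x₀
2. Hence (¬C ⊓ B) ⊑ (A ⊔ ∃s.C): entailed.

Yes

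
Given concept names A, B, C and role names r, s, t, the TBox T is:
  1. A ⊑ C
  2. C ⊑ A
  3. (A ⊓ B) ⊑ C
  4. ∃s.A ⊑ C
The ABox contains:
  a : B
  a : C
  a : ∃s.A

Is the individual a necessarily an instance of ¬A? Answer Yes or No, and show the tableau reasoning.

1. a : ¬A?  L(a) = {B, C, ∃s.A} ∪ {A}
   open: L(a) ⊇ {A, B, C, ∃s.A} (+ ∃-successors) — a ∉ ¬A possible
2. Hence a : ¬A: not entailed.

No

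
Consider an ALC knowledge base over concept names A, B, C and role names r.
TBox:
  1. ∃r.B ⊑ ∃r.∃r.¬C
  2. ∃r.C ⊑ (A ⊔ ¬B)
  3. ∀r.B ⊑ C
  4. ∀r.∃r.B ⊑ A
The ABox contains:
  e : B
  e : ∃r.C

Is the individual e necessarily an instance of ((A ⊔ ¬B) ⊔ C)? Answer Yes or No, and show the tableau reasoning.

Yes

1. e : ((A ⊔ ¬B) ⊔ C)?  L(e) = {B, ∃r.C} ∪ {((¬A ⊓ B) ⊓ ¬C)}
   clash {B, ¬B} at e — e ∈ ((A ⊔ ¬B) ⊔ C)
2. Hence e : ((A ⊔ ¬B) ⊔ C): entailed.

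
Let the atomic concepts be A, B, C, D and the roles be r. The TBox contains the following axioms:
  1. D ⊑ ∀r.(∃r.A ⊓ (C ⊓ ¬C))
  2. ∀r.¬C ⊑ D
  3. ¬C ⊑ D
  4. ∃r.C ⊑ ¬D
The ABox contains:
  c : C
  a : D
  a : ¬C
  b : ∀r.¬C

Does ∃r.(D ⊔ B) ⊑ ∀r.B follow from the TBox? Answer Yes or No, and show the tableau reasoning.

1. ∃r.(D ⊔ B) ⊑ ∀r.B  ⇔  (∃r.(D ⊔ B) ⊓ ∃r.¬B) unsat w.r.t. T
   open: L(x₀) ⊇ {C, ¬D, ∃r.(D ⊔ B), ∃r.C, ∃r.¬B} (+ ∃-successors)
2. Hence ∃r.(D ⊔ B) ⊑ ∀r.B: not entailed.

No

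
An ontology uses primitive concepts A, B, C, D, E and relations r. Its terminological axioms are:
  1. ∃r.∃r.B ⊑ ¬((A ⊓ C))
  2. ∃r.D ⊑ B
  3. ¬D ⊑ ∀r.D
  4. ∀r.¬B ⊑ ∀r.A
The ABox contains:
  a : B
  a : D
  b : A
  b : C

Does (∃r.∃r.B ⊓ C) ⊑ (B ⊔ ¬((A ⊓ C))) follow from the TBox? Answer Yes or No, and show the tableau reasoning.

Yes

1. (∃r.∃r.B ⊓ C) ⊑ (B ⊔ ¬((A ⊓ C)))  ⇔  ((∃r.∃r.B ⊓ C) ⊓ (¬B ⊓ (A ⊓ C))) unsat w.r.t. T
   all branches close; clash {B, ¬B} at x₀
2. Hence (∃r.∃r.B ⊓ C) ⊑ (B ⊔ ¬((A ⊓ C))): entailed.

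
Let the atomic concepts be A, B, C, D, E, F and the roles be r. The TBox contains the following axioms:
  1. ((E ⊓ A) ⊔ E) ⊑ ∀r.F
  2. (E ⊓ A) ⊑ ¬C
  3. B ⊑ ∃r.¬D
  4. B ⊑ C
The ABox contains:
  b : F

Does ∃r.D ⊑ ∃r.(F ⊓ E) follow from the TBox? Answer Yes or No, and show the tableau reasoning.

1. ∃r.D ⊑ ∃r.(F ⊓ E)  ⇔  (∃r.D ⊓ ∀r.(¬F ⊔ ¬E)) unsat w.r.t. T
   open: L(x₀) ⊇ {¬B, ¬E, ∀r.(¬F ⊔ ¬E), ∃r.D} (+ ∃-successors)
2. Hence ∃r.D ⊑ ∃r.(F ⊓ E): not entailed.

No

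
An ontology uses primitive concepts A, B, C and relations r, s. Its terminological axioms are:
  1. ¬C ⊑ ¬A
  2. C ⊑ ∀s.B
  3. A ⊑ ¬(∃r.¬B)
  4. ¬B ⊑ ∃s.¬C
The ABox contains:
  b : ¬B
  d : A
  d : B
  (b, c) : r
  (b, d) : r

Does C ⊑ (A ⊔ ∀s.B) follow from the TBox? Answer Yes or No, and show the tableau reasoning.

1. C ⊑ (A ⊔ ∀s.B)  ⇔  (C ⊓ (¬A ⊓ ∃s.¬B)) unsat w.r.t. T
   all branches close; clash {B, ¬B} at an ∃-successor
2. Hence C ⊑ (A ⊔ ∀s.B): entailed.

Yes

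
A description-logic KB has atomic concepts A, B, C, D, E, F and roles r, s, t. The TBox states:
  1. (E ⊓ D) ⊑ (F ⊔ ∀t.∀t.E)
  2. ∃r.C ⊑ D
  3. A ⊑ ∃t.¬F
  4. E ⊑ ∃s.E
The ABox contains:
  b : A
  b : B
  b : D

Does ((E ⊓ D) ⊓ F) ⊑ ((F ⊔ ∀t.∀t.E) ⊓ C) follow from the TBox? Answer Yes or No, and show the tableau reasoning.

No

1. ((E ⊓ D) ⊓ F) ⊑ ((F ⊔ ∀t.∀t.E) ⊓ C)  ⇔  (((E ⊓ D) ⊓ F) ⊓ ((¬F ⊓ ∃t.∃t.¬E) ⊔ ¬C)) unsat w.r.t. T
   apply at x₀: (E ⊓ D)⊑(F ⊔ ∀t.∀t.E); E⊑∃s.E
   open: L(x₀) ⊇ {D, E, F, ¬A, ¬C, …} (+ ∃-successors)
2. Hence ((E ⊓ D) ⊓ F) ⊑ ((F ⊔ ∀t.∀t.E) ⊓ C): not entailed.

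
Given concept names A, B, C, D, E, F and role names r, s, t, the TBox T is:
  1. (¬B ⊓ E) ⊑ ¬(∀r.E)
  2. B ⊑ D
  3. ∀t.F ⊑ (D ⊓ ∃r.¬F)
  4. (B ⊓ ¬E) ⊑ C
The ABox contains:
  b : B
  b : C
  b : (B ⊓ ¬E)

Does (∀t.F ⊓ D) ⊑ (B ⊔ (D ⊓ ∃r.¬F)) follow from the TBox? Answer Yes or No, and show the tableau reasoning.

1. (∀t.F ⊓ D) ⊑ (B ⊔ (D ⊓ ∃r.¬F))  ⇔  ((∀t.F ⊓ D) ⊓ (¬B ⊓ (¬D ⊔ ∀r.F))) unsat w.r.t. T
   all branches close; clash {F, ¬F} at an ∃-successor
2. Hence (∀t.F ⊓ D) ⊑ (B ⊔ (D ⊓ ∃r.¬F)): entailed.

Yes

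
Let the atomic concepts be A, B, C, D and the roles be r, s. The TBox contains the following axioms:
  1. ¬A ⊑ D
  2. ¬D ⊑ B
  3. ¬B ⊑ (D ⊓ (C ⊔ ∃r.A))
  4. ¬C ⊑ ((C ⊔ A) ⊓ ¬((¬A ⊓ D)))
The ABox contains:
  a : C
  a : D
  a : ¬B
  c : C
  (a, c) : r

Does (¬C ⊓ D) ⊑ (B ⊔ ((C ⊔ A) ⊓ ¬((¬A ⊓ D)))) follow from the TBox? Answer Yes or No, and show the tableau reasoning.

Yes

1. (¬C ⊓ D) ⊑ (B ⊔ ((C ⊔ A) ⊓ ¬((¬A ⊓ D))))  ⇔  ((¬C ⊓ D) ⊓ (¬B ⊓ ((¬C ⊓ ¬A) ⊔ (¬A ⊓ D)))) unsat w.r.t. T
   all branches close; clash {A, ¬A} at x₀
2. Hence (¬C ⊓ D) ⊑ (B ⊔ ((C ⊔ A) ⊓ ¬((¬A ⊓ D)))): entailed.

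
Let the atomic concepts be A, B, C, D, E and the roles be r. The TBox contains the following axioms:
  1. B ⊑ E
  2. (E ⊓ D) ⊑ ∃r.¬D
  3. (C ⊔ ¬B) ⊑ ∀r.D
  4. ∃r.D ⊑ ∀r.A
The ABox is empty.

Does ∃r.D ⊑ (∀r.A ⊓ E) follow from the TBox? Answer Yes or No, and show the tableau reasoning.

No

1. ∃r.D ⊑ (∀r.A ⊓ E)  ⇔  (∃r.D ⊓ (∃r.¬A ⊔ ¬E)) unsat w.r.t. T
   apply at x₀: ∃r.D⊑∀r.A
   open: L(x₀) ⊇ {¬B, ¬E, ∀r.A, ∀r.D, ∃r.D} (+ ∃-successors)
2. Hence ∃r.D ⊑ (∀r.A ⊓ E): not entailed.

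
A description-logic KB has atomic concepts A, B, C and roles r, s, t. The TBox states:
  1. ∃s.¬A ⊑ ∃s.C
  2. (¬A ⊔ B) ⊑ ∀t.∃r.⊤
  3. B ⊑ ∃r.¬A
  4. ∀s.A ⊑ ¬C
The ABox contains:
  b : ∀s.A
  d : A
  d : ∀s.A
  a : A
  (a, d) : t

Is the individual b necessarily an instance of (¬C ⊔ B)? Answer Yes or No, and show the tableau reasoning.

Yes

1. b : (¬C ⊔ B)?  L(b) = {∀s.A} ∪ {(C ⊓ ¬B)}
   clash {C, ¬C} at b — b ∈ (¬C ⊔ B)
2. Hence b : (¬C ⊔ B): entailed.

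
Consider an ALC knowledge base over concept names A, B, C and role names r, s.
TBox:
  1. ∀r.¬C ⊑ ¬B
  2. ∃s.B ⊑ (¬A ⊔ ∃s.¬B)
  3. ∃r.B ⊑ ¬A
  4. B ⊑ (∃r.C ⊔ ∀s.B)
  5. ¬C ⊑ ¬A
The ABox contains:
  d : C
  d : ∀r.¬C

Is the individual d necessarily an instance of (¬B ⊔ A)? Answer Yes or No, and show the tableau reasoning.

Yes

1. d : (¬B ⊔ A)?  L(d) = {C, ∀r.¬C} ∪ {(B ⊓ ¬A)}
   clash {B, ¬B} at d — d ∈ (¬B ⊔ A)
2. Hence d : (¬B ⊔ A): entailed.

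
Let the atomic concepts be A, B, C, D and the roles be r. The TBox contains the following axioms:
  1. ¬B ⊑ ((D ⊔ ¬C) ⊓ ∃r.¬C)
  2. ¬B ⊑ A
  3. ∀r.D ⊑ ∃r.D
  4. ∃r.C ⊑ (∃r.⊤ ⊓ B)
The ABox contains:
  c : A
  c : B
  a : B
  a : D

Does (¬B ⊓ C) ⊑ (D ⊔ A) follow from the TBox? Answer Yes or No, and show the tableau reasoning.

Yes

1. (¬B ⊓ C) ⊑ (D ⊔ A)  ⇔  ((¬B ⊓ C) ⊓ (¬D ⊓ ¬A)) unsat w.r.t. T
   all branches close; clash {A, ¬A} at x₀
2. Hence (¬B ⊓ C) ⊑ (D ⊔ A): entailed.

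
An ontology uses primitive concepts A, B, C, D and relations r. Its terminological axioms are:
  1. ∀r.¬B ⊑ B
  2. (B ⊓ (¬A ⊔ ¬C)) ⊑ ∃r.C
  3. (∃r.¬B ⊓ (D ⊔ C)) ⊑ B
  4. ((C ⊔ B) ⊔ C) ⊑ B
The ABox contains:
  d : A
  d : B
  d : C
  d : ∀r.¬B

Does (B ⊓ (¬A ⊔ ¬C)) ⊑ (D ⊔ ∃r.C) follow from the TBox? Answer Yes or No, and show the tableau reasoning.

1. (B ⊓ (¬A ⊔ ¬C)) ⊑ (D ⊔ ∃r.C)  ⇔  ((B ⊓ (¬A ⊔ ¬C)) ⊓ (¬D ⊓ ∀r.¬C)) unsat w.r.t. T
   all branches close; clash {C, ¬C} at an ∃-successor
2. Hence (B ⊓ (¬A ⊔ ¬C)) ⊑ (D ⊔ ∃r.C): entailed.

Yes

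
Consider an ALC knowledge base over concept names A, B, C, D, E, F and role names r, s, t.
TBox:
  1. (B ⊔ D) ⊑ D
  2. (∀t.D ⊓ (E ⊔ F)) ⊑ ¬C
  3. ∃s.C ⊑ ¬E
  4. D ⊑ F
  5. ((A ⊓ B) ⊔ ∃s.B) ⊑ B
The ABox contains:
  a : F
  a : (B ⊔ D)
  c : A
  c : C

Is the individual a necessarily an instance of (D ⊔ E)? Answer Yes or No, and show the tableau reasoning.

Yes

1. a : (D ⊔ E)?  L(a) = {F, (B ⊔ D)} ∪ {(¬D ⊓ ¬E)}
   clash {D, ¬D} at a — a ∈ (D ⊔ E)
2. Hence a : (D ⊔ E): entailed.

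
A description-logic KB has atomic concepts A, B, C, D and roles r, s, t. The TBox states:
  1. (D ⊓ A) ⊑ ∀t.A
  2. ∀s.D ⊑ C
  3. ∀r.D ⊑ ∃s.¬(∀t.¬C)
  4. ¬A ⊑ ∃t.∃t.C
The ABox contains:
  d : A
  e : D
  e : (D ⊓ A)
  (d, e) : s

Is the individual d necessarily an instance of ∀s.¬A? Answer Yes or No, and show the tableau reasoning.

1. d : ∀s.¬A?  L(d) = {A} ∪ {∃s.A}
   open: L(d) ⊇ {A, ¬D, ∃r.¬D, ∃s.A, ∃s.¬D} (+ ∃-successors) — d ∉ ∀s.¬A possible
2. Hence d : ∀s.¬A: not entailed.

No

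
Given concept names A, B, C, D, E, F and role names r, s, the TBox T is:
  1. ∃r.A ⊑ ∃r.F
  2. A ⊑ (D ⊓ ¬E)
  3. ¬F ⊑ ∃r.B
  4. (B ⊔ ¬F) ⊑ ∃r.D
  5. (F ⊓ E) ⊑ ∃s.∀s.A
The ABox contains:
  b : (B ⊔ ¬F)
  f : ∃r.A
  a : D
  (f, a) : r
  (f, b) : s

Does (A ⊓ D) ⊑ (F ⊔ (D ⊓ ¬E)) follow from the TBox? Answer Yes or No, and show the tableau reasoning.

Yes

1. (A ⊓ D) ⊑ (F ⊔ (D ⊓ ¬E))  ⇔  ((A ⊓ D) ⊓ (¬F ⊓ (¬D ⊔ E))) unsat w.r.t. T
   all branches close; clash {E, ¬E} at x₀
2. Hence (A ⊓ D) ⊑ (F ⊔ (D ⊓ ¬E)): entailed.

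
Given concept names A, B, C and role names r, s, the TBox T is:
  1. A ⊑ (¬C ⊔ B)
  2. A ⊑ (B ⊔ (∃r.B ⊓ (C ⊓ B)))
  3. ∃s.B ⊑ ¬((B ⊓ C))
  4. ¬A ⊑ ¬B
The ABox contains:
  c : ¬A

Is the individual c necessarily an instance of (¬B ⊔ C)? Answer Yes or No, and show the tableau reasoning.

Yes

1. c : (¬B ⊔ C)?  L(c) = {¬A} ∪ {(B ⊓ ¬C)}
   clash {B, ¬B} at c — c ∈ (¬B ⊔ C)
2. Hence c : (¬B ⊔ C): entailed.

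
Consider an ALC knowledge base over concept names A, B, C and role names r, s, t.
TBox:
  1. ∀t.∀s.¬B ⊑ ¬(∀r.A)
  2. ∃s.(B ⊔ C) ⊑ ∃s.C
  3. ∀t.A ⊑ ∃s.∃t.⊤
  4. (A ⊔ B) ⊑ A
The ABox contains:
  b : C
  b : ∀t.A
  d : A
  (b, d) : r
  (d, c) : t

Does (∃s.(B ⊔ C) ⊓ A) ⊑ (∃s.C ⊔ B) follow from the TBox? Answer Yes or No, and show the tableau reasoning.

1. (∃s.(B ⊔ C) ⊓ A) ⊑ (∃s.C ⊔ B)  ⇔  ((∃s.(B ⊔ C) ⊓ A) ⊓ (∀s.¬C ⊓ ¬B)) unsat w.r.t. T
   all branches close; clash {C, ¬C} at an ∃-successor
2. Hence (∃s.(B ⊔ C) ⊓ A) ⊑ (∃s.C ⊔ B): entailed.

Yes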